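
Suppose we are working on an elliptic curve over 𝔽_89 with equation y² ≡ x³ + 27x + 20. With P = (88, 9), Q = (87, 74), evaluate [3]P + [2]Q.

(82, 17)

First 3P:
Repeated addition: build up to 3P.
2P: tangent at (88, 9): λ = (3·88² + 27)/(2·9) ≡ 30/18. 18⁻¹ ≡ 5 (mod 89), so λ ≡ 30·5 ≡ 61.
  x = λ² - 88 - 88 = 3721 - 176 ≡ 74; y = λ·(88 - 74) - 9 ≡ 44. → (74, 44)
3P: (74, 44) + (88, 9). λ = (9 - 44)/(88 - 74) ≡ 54/14 mod 89. 14⁻¹ ≡ 70 (mod 89) since 14·70 = 980 ≡ 1, so λ ≡ 42.
  x = λ² - 74 - 88 = 1764 - 162 ≡ 0; y = λ·(74 - 0) - 44 ≡ 38. → (0, 38)
3P = (0, 38).
Next 2Q:
Repeated addition: build up to 2Q.
2Q: tangent at (87, 74): λ = (3·87² + 27)/(2·74) ≡ 39/59. 59⁻¹ ≡ 86 (mod 89), so λ ≡ 39·86 ≡ 61.
  x = λ² - 87 - 87 = 3721 - 174 ≡ 76; y = λ·(87 - 76) - 74 ≡ 63. → (76, 63)
2Q = (76, 63).
Finally 3P + 2Q:
(0, 38) + (76, 63). λ = (63 - 38)/(76 - 0) ≡ 25/76 mod 89. 76⁻¹ ≡ 41 (mod 89) since 76·41 = 3116 ≡ 1, so λ ≡ 46.
  x = λ² - 0 - 76 = 2116 - 76 ≡ 82; y = λ·(0 - 82) - 38 ≡ 17. → (82, 17)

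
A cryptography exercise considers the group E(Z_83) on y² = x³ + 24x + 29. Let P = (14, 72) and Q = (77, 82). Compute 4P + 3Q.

(21, 0)

First 4P:
Repeated addition: build up to 4P.
2P: tangent at (14, 72): λ = (3·14² + 24)/(2·72) ≡ 31/61. 61⁻¹ ≡ 49 (mod 83) since 61·49 = 2989 ≡ 1, so λ ≡ 31·49 ≡ 25.
  x = λ² - 14 - 14 = 625 - 28 ≡ 16; y = λ·(14 - 16) - 72 ≡ 44. → (16, 44)
3P: (16, 44) + (14, 72). λ = (72 - 44)/(14 - 16) ≡ 28/81 mod 83. 81⁻¹ ≡ 41 (mod 83), so λ ≡ 69.
  x = λ² - 16 - 14 = 4761 - 30 ≡ 0; y = λ·(16 - 0) - 44 ≡ 64. → (0, 64)
4P: (0, 64) + (14, 72). λ = (72 - 64)/(14 - 0) ≡ 8/14 mod 83. 14⁻¹ ≡ 6 (mod 83) since 14·6 = 84 ≡ 1, so λ ≡ 48.
  x = λ² - 0 - 14 = 2304 - 14 ≡ 49; y = λ·(0 - 49) - 64 ≡ 74. → (49, 74)
4P = (49, 74).
Next 3Q:
Repeated addition: build up to 3Q.
2Q: tangent at (77, 82): λ = (3·77² + 24)/(2·82) ≡ 49/81. 81⁻¹ ≡ 41 (mod 83), so λ ≡ 49·41 ≡ 17.
  x = λ² - 77 - 77 = 289 - 154 ≡ 52; y = λ·(77 - 52) - 82 ≡ 11. → (52, 11)
3Q: (52, 11) + (77, 82). λ = (82 - 11)/(77 - 52) ≡ 71/25 mod 83. 25⁻¹ ≡ 10 (mod 83), so λ ≡ 46.
  x = λ² - 52 - 77 = 2116 - 129 ≡ 78; y = λ·(52 - 78) - 11 ≡ 38. → (78, 38)
3Q = (78, 38).
Finally 4P + 3Q:
(49, 74) + (78, 38). λ = (38 - 74)/(78 - 49) ≡ 47/29 mod 83. 29⁻¹ ≡ 63 (mod 83) since 29·63 = 1827 ≡ 1, so λ ≡ 56.
  x = λ² - 49 - 78 = 3136 - 127 ≡ 21; y = λ·(49 - 21) - 74 ≡ 0. → (21, 0)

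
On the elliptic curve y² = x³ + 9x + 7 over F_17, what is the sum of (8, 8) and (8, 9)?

The two points share x = 8 and their y-coordinates satisfy 8 + 9 ≡ 0 (mod 17), so they are inverses. Their sum is O.

O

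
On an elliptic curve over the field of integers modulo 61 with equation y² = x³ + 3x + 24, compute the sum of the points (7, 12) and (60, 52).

(7, 12) + (60, 52). λ = (52 - 12)/(60 - 7) ≡ 40/53 mod 61. 53⁻¹ ≡ 38 (mod 61), so λ ≡ 56.
  x = λ² - 7 - 60 = 3136 - 67 ≡ 19; y = λ·(7 - 19) - 12 ≡ 48. → (19, 48)

(19, 48)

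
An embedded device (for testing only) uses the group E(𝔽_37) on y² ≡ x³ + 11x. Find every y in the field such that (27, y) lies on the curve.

0

x³ + 11x + 0 = 19980 ≡ 0 (mod 37).
Only y = 0 satisfies y² ≡ 0.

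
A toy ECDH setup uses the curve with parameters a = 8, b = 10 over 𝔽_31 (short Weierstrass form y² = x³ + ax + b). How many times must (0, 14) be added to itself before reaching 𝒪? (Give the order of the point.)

5

2P: tangent at (0, 14): λ = (3·0² + 8)/(2·14) ≡ 8/28. 28⁻¹ ≡ 10 (mod 31) since 28·10 = 280 ≡ 1, so λ ≡ 8·10 ≡ 18.
  x = λ² - 0 - 0 = 324 - 0 ≡ 14; y = λ·(0 - 14) - 14 ≡ 13. → (14, 13)
3P: (14, 13) + (0, 14). λ = (14 - 13)/(0 - 14) ≡ 1/17 mod 31. 17⁻¹ ≡ 11 (mod 31), so λ ≡ 11.
  x = λ² - 14 - 0 = 121 - 14 ≡ 14; y = λ·(14 - 14) - 13 ≡ 18. → (14, 18)
4P: (14, 18) + (0, 14). λ = (14 - 18)/(0 - 14) ≡ 27/17 mod 31. 17⁻¹ ≡ 11 (mod 31) since 17·11 = 187 ≡ 1, so λ ≡ 18.
  x = λ² - 14 - 0 = 324 - 14 ≡ 0; y = λ·(14 - 0) - 18 ≡ 17. → (0, 17)
5P: (0, 17) + (0, 14): same x and y₁ ≡ -y₂, so the sum is 𝒪.
5P = 𝒪, so the order is 5.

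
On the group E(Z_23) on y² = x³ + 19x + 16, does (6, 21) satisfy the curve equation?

no

y² = 21² ≡ 4; x³ + 19x + 16 = 346 ≡ 1 (mod 23). 4 ≠ 1.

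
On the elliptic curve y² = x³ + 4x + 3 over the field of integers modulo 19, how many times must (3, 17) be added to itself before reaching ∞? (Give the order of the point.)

3

2P: tangent at (3, 17): λ = (3·3² + 4)/(2·17) ≡ 12/15. 15⁻¹ ≡ 14 (mod 19) since 15·14 = 210 ≡ 1, so λ ≡ 12·14 ≡ 16.
  x = λ² - 3 - 3 = 256 - 6 ≡ 3; y = λ·(3 - 3) - 17 ≡ 2. → (3, 2)
3P: (3, 2) + (3, 17): same x and y₁ ≡ -y₂, so the sum is ∞.
3P = ∞, so the order is 3.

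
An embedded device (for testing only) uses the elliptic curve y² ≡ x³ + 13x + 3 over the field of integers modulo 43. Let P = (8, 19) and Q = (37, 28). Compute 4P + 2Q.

First 4P:
Double-and-add on 4 = (100)₂. Start with P = (8, 19) for the leading 1-bit.
double: tangent at (8, 19): λ = (3·8² + 13)/(2·19) ≡ 33/38. 38⁻¹ ≡ 17 (mod 43), so λ ≡ 33·17 ≡ 2.
  x = λ² - 8 - 8 = 4 - 16 ≡ 31; y = λ·(8 - 31) - 19 ≡ 21. → (31, 21)
double: tangent at (31, 21): λ = (3·31² + 13)/(2·21) ≡ 15/42. 42⁻¹ ≡ 42 (mod 43), so λ ≡ 15·42 ≡ 28.
  x = λ² - 31 - 31 = 784 - 62 ≡ 34; y = λ·(31 - 34) - 21 ≡ 24. → (34, 24)
4P = (34, 24).
Next 2Q:
Repeated addition: build up to 2Q.
2Q: tangent at (37, 28): λ = (3·37² + 13)/(2·28) ≡ 35/13. 13⁻¹ ≡ 10 (mod 43), so λ ≡ 35·10 ≡ 6.
  x = λ² - 37 - 37 = 36 - 74 ≡ 5; y = λ·(37 - 5) - 28 ≡ 35. → (5, 35)
2Q = (5, 35).
Finally 4P + 2Q:
(34, 24) + (5, 35). λ = (35 - 24)/(5 - 34) ≡ 11/14 mod 43. 14⁻¹ ≡ 40 (mod 43) since 14·40 = 560 ≡ 1, so λ ≡ 10.
  x = λ² - 34 - 5 = 100 - 39 ≡ 18; y = λ·(34 - 18) - 24 ≡ 7. → (18, 7)

(18, 7)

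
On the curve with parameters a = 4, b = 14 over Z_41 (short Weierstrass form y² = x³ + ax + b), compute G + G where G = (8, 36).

(9, 0)

tangent at (8, 36): λ = (3·8² + 4)/(2·36) ≡ 32/31. 31⁻¹ ≡ 4 (mod 41), so λ ≡ 32·4 ≡ 5.
  x = λ² - 8 - 8 = 25 - 16 ≡ 9; y = λ·(8 - 9) - 36 ≡ 0. → (9, 0)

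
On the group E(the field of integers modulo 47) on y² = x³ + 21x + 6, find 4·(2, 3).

(36, 18)

Write Q = (2, 3).
Double-and-add on 4 = (100)₂. Start with Q = (2, 3) for the leading 1-bit.
double: tangent at (2, 3): λ = (3·2² + 21)/(2·3) ≡ 33/6. 6⁻¹ ≡ 8 (mod 47), so λ ≡ 33·8 ≡ 29.
  x = λ² - 2 - 2 = 841 - 4 ≡ 38; y = λ·(2 - 38) - 3 ≡ 34. → (38, 34)
double: tangent at (38, 34): λ = (3·38² + 21)/(2·34) ≡ 29/21. 21⁻¹ ≡ 9 (mod 47), so λ ≡ 29·9 ≡ 26.
  x = λ² - 38 - 38 = 676 - 76 ≡ 36; y = λ·(38 - 36) - 34 ≡ 18. → (36, 18)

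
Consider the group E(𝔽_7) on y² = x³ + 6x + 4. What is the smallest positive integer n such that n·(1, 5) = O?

2P: tangent at (1, 5): λ = (3·1² + 6)/(2·5) ≡ 2/3. 3⁻¹ ≡ 5 (mod 7) since 3·5 = 15 ≡ 1, so λ ≡ 2·5 ≡ 3.
  x = λ² - 1 - 1 = 9 - 2 ≡ 0; y = λ·(1 - 0) - 5 ≡ 5. → (0, 5)
3P: (0, 5) + (1, 5). λ = (5 - 5)/(1 - 0) ≡ 0/1 mod 7. 1⁻¹ ≡ 1 (mod 7), so λ ≡ 0.
  x = λ² - 0 - 1 = 0 - 1 ≡ 6; y = λ·(0 - 6) - 5 ≡ 2. → (6, 2)
4P: (6, 2) + (1, 5). λ = (5 - 2)/(1 - 6) ≡ 3/2 mod 7. 2⁻¹ ≡ 4 (mod 7) since 2·4 = 8 ≡ 1, so λ ≡ 5.
  x = λ² - 6 - 1 = 25 - 7 ≡ 4; y = λ·(6 - 4) - 2 ≡ 1. → (4, 1)
5P: (4, 1) + (1, 5). λ = (5 - 1)/(1 - 4) ≡ 4/4 mod 7. 4⁻¹ ≡ 2 (mod 7), so λ ≡ 1.
  x = λ² - 4 - 1 = 1 - 5 ≡ 3; y = λ·(4 - 3) - 1 ≡ 0. → (3, 0)
6P: (3, 0) + (1, 5). λ = (5 - 0)/(1 - 3) ≡ 5/5 mod 7. 5⁻¹ ≡ 3 (mod 7), so λ ≡ 1.
  x = λ² - 3 - 1 = 1 - 4 ≡ 4; y = λ·(3 - 4) - 0 ≡ 6. → (4, 6)
7P: (4, 6) + (1, 5). λ = (5 - 6)/(1 - 4) ≡ 6/4 mod 7. 4⁻¹ ≡ 2 (mod 7), so λ ≡ 5.
  x = λ² - 4 - 1 = 25 - 5 ≡ 6; y = λ·(4 - 6) - 6 ≡ 5. → (6, 5)
8P: (6, 5) + (1, 5). λ = (5 - 5)/(1 - 6) ≡ 0/2 mod 7. 2⁻¹ ≡ 4 (mod 7), so λ ≡ 0.
  x = λ² - 6 - 1 = 0 - 7 ≡ 0; y = λ·(6 - 0) - 5 ≡ 2. → (0, 2)
9P: (0, 2) + (1, 5). λ = (5 - 2)/(1 - 0) ≡ 3/1 mod 7. 1⁻¹ ≡ 1 (mod 7) since 1·1 = 1 ≡ 1, so λ ≡ 3.
  x = λ² - 0 - 1 = 9 - 1 ≡ 1; y = λ·(0 - 1) - 2 ≡ 2. → (1, 2)
10P: (1, 2) + (1, 5): same x and y₁ ≡ -y₂, so the sum is O.
10P = O, so the order is 10.

10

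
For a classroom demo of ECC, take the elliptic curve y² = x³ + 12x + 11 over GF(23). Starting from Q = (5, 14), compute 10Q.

Double-and-add on 10 = (1010)₂. Start with Q = (5, 14) for the leading 1-bit.
double: tangent at (5, 14): λ = (3·5² + 12)/(2·14) ≡ 18/5. 5⁻¹ ≡ 14 (mod 23) since 5·14 = 70 ≡ 1, so λ ≡ 18·14 ≡ 22.
  x = λ² - 5 - 5 = 484 - 10 ≡ 14; y = λ·(5 - 14) - 14 ≡ 18. → (14, 18)
double: tangent at (14, 18): λ = (3·14² + 12)/(2·18) ≡ 2/13. 13⁻¹ ≡ 16 (mod 23), so λ ≡ 2·16 ≡ 9.
  x = λ² - 14 - 14 = 81 - 28 ≡ 7; y = λ·(14 - 7) - 18 ≡ 22. → (7, 22)
add Q: (7, 22) + (5, 14). λ = (14 - 22)/(5 - 7) ≡ 15/21 mod 23. 21⁻¹ ≡ 11 (mod 23), so λ ≡ 4.
  x = λ² - 7 - 5 = 16 - 12 ≡ 4; y = λ·(7 - 4) - 22 ≡ 13. → (4, 13)
double: tangent at (4, 13): λ = (3·4² + 12)/(2·13) ≡ 14/3. 3⁻¹ ≡ 8 (mod 23), so λ ≡ 14·8 ≡ 20.
  x = λ² - 4 - 4 = 400 - 8 ≡ 1; y = λ·(4 - 1) - 13 ≡ 1. → (1, 1)

(1, 1)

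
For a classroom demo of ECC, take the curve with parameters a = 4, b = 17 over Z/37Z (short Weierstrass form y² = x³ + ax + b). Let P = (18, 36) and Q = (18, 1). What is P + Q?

The two points share x = 18 and their y-coordinates satisfy 36 + 1 ≡ 0 (mod 37), so they are inverses. Their sum is O.

O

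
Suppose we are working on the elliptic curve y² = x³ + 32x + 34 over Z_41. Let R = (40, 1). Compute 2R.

tangent at (40, 1): λ = (3·40² + 32)/(2·1) ≡ 35/2. 2⁻¹ ≡ 21 (mod 41) since 2·21 = 42 ≡ 1, so λ ≡ 35·21 ≡ 38.
  x = λ² - 40 - 40 = 1444 - 80 ≡ 11; y = λ·(40 - 11) - 1 ≡ 35. → (11, 35)

(11, 35)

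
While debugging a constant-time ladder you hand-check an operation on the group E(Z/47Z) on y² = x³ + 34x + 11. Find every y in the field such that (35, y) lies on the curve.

x³ + 34x + 11 = 44076 ≡ 37 (mod 47).
Square roots of 37 mod 47: 15 and 32 (since 15² = 225 ≡ 37).

15, 32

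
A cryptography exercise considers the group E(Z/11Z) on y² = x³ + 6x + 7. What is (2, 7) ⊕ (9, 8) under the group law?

(2, 7) + (9, 8). λ = (8 - 7)/(9 - 2) ≡ 1/7 mod 11. 7⁻¹ ≡ 8 (mod 11) since 7·8 = 56 ≡ 1, so λ ≡ 8.
  x = λ² - 2 - 9 = 64 - 11 ≡ 9; y = λ·(2 - 9) - 7 ≡ 3. → (9, 3)

(9, 3)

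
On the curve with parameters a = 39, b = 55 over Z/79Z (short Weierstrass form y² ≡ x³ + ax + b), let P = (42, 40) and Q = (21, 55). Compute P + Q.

(2, 33)

(42, 40) + (21, 55). λ = (55 - 40)/(21 - 42) ≡ 15/58 mod 79. 58⁻¹ ≡ 15 (mod 79) since 58·15 = 870 ≡ 1, so λ ≡ 67.
  x = λ² - 42 - 21 = 4489 - 63 ≡ 2; y = λ·(42 - 2) - 40 ≡ 33. → (2, 33)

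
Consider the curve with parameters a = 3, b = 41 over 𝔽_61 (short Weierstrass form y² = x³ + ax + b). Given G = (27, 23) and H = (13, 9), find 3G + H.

First 3G:
Repeated addition: build up to 3G.
2G: tangent at (27, 23): λ = (3·27² + 3)/(2·23) ≡ 55/46. 46⁻¹ ≡ 4 (mod 61) since 46·4 = 184 ≡ 1, so λ ≡ 55·4 ≡ 37.
  x = λ² - 27 - 27 = 1369 - 54 ≡ 34; y = λ·(27 - 34) - 23 ≡ 23. → (34, 23)
3G: (34, 23) + (27, 23). λ = (23 - 23)/(27 - 34) ≡ 0/54 mod 61. 54⁻¹ ≡ 26 (mod 61) since 54·26 = 1404 ≡ 1, so λ ≡ 0.
  x = λ² - 34 - 27 = 0 - 61 ≡ 0; y = λ·(34 - 0) - 23 ≡ 38. → (0, 38)
3G = (0, 38).
Finally 3G + H:
(0, 38) + (13, 9). λ = (9 - 38)/(13 - 0) ≡ 32/13 mod 61. 13⁻¹ ≡ 47 (mod 61) since 13·47 = 611 ≡ 1, so λ ≡ 40.
  x = λ² - 0 - 13 = 1600 - 13 ≡ 1; y = λ·(0 - 1) - 38 ≡ 44. → (1, 44)

(1, 44)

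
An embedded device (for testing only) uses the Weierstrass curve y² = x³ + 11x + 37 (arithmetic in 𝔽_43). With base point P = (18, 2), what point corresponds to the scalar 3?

(16, 40)

Repeated addition: build up to 3P.
2P: tangent at (18, 2): λ = (3·18² + 11)/(2·2) ≡ 37/4. 4⁻¹ ≡ 11 (mod 43), so λ ≡ 37·11 ≡ 20.
  x = λ² - 18 - 18 = 400 - 36 ≡ 20; y = λ·(18 - 20) - 2 ≡ 1. → (20, 1)
3P: (20, 1) + (18, 2). λ = (2 - 1)/(18 - 20) ≡ 1/41 mod 43. 41⁻¹ ≡ 21 (mod 43), so λ ≡ 21.
  x = λ² - 20 - 18 = 441 - 38 ≡ 16; y = λ·(20 - 16) - 1 ≡ 40. → (16, 40)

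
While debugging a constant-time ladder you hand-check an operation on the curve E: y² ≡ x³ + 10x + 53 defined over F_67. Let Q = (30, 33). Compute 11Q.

(27, 24)

Repeated addition: build up to 11Q.
2Q: tangent at (30, 33): λ = (3·30² + 10)/(2·33) ≡ 30/66. 66⁻¹ ≡ 66 (mod 67), so λ ≡ 30·66 ≡ 37.
  x = λ² - 30 - 30 = 1369 - 60 ≡ 36; y = λ·(30 - 36) - 33 ≡ 13. → (36, 13)
3Q: (36, 13) + (30, 33). λ = (33 - 13)/(30 - 36) ≡ 20/61 mod 67. 61⁻¹ ≡ 11 (mod 67), so λ ≡ 19.
  x = λ² - 36 - 30 = 361 - 66 ≡ 27; y = λ·(36 - 27) - 13 ≡ 24. → (27, 24)
4Q: (27, 24) + (30, 33). λ = (33 - 24)/(30 - 27) ≡ 9/3 mod 67. 3⁻¹ ≡ 45 (mod 67), so λ ≡ 3.
  x = λ² - 27 - 30 = 9 - 57 ≡ 19; y = λ·(27 - 19) - 24 ≡ 0. → (19, 0)
5Q: (19, 0) + (30, 33). λ = (33 - 0)/(30 - 19) ≡ 33/11 mod 67. 11⁻¹ ≡ 61 (mod 67), so λ ≡ 3.
  x = λ² - 19 - 30 = 9 - 49 ≡ 27; y = λ·(19 - 27) - 0 ≡ 43. → (27, 43)
6Q: (27, 43) + (30, 33). λ = (33 - 43)/(30 - 27) ≡ 57/3 mod 67. 3⁻¹ ≡ 45 (mod 67), so λ ≡ 19.
  x = λ² - 27 - 30 = 361 - 57 ≡ 36; y = λ·(27 - 36) - 43 ≡ 54. → (36, 54)
7Q: (36, 54) + (30, 33). λ = (33 - 54)/(30 - 36) ≡ 46/61 mod 67. 61⁻¹ ≡ 11 (mod 67), so λ ≡ 37.
  x = λ² - 36 - 30 = 1369 - 66 ≡ 30; y = λ·(36 - 30) - 54 ≡ 34. → (30, 34)
8Q: (30, 34) + (30, 33): same x and y₁ ≡ -y₂, so the sum is the point at infinity.
9Q: the point at infinity + (30, 33) = (30, 33) (identity).
10Q: tangent at (30, 33): λ = (3·30² + 10)/(2·33) ≡ 30/66. 66⁻¹ ≡ 66 (mod 67), so λ ≡ 30·66 ≡ 37.
  x = λ² - 30 - 30 = 1369 - 60 ≡ 36; y = λ·(30 - 36) - 33 ≡ 13. → (36, 13)
11Q: (36, 13) + (30, 33). λ = (33 - 13)/(30 - 36) ≡ 20/61 mod 67. 61⁻¹ ≡ 11 (mod 67), so λ ≡ 19.
  x = λ² - 36 - 30 = 361 - 66 ≡ 27; y = λ·(36 - 27) - 13 ≡ 24. → (27, 24)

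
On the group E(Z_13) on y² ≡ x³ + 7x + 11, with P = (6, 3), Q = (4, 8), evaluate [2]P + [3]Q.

(6, 3)

First 2P:
Repeated addition: build up to 2P.
2P: tangent at (6, 3): λ = (3·6² + 7)/(2·3) ≡ 11/6. 6⁻¹ ≡ 11 (mod 13), so λ ≡ 11·11 ≡ 4.
  x = λ² - 6 - 6 = 16 - 12 ≡ 4; y = λ·(6 - 4) - 3 ≡ 5. → (4, 5)
2P = (4, 5).
Next 3Q:
Repeated addition: build up to 3Q.
2Q: tangent at (4, 8): λ = (3·4² + 7)/(2·8) ≡ 3/3. 3⁻¹ ≡ 9 (mod 13), so λ ≡ 3·9 ≡ 1.
  x = λ² - 4 - 4 = 1 - 8 ≡ 6; y = λ·(4 - 6) - 8 ≡ 3. → (6, 3)
3Q: (6, 3) + (4, 8). λ = (8 - 3)/(4 - 6) ≡ 5/11 mod 13. 11⁻¹ ≡ 6 (mod 13), so λ ≡ 4.
  x = λ² - 6 - 4 = 16 - 10 ≡ 6; y = λ·(6 - 6) - 3 ≡ 10. → (6, 10)
3Q = (6, 10).
Finally 2P + 3Q:
(4, 5) + (6, 10). λ = (10 - 5)/(6 - 4) ≡ 5/2 mod 13. 2⁻¹ ≡ 7 (mod 13), so λ ≡ 9.
  x = λ² - 4 - 6 = 81 - 10 ≡ 6; y = λ·(4 - 6) - 5 ≡ 3. → (6, 3)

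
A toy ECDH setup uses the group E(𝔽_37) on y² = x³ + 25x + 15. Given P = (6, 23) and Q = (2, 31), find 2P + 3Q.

(6, 23)

First 2P:
Repeated addition: build up to 2P.
2P: tangent at (6, 23): λ = (3·6² + 25)/(2·23) ≡ 22/9. 9⁻¹ ≡ 33 (mod 37), so λ ≡ 22·33 ≡ 23.
  x = λ² - 6 - 6 = 529 - 12 ≡ 36; y = λ·(6 - 36) - 23 ≡ 27. → (36, 27)
2P = (36, 27).
Next 3Q:
Repeated addition: build up to 3Q.
2Q: tangent at (2, 31): λ = (3·2² + 25)/(2·31) ≡ 0/25. 25⁻¹ ≡ 3 (mod 37), so λ ≡ 0·3 ≡ 0.
  x = λ² - 2 - 2 = 0 - 4 ≡ 33; y = λ·(2 - 33) - 31 ≡ 6. → (33, 6)
3Q: (33, 6) + (2, 31). λ = (31 - 6)/(2 - 33) ≡ 25/6 mod 37. 6⁻¹ ≡ 31 (mod 37), so λ ≡ 35.
  x = λ² - 33 - 2 = 1225 - 35 ≡ 6; y = λ·(33 - 6) - 6 ≡ 14. → (6, 14)
3Q = (6, 14).
Finally 2P + 3Q:
(36, 27) + (6, 14). λ = (14 - 27)/(6 - 36) ≡ 24/7 mod 37. 7⁻¹ ≡ 16 (mod 37) since 7·16 = 112 ≡ 1, so λ ≡ 14.
  x = λ² - 36 - 6 = 196 - 42 ≡ 6; y = λ·(36 - 6) - 27 ≡ 23. → (6, 23)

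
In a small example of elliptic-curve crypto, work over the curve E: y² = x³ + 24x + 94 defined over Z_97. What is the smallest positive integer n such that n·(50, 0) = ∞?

2P: (50, 0) + (50, 0): same x and y₁ ≡ -y₂, so the sum is ∞.
2P = ∞, so the order is 2.

2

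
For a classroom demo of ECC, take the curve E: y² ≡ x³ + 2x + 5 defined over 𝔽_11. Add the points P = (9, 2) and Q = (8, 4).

(9, 9)

(9, 2) + (8, 4). λ = (4 - 2)/(8 - 9) ≡ 2/10 mod 11. 10⁻¹ ≡ 10 (mod 11), so λ ≡ 9.
  x = λ² - 9 - 8 = 81 - 17 ≡ 9; y = λ·(9 - 9) - 2 ≡ 9. → (9, 9)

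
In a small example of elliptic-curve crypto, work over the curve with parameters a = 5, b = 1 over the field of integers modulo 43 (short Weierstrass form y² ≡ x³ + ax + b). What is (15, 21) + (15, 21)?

tangent at (15, 21): λ = (3·15² + 5)/(2·21) ≡ 35/42. 42⁻¹ ≡ 42 (mod 43), so λ ≡ 35·42 ≡ 8.
  x = λ² - 15 - 15 = 64 - 30 ≡ 34; y = λ·(15 - 34) - 21 ≡ 42. → (34, 42)

(34, 42)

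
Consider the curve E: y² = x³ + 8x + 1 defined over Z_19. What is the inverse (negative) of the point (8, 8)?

(8, 11)

-(8, 8) = (8, -8 mod 19) = (8, 11).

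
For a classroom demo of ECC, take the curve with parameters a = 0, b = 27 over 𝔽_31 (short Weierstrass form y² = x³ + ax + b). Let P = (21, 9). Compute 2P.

(5, 20)

tangent at (21, 9): λ = (3·21² + 0)/(2·9) ≡ 21/18. 18⁻¹ ≡ 19 (mod 31) since 18·19 = 342 ≡ 1, so λ ≡ 21·19 ≡ 27.
  x = λ² - 21 - 21 = 729 - 42 ≡ 5; y = λ·(21 - 5) - 9 ≡ 20. → (5, 20)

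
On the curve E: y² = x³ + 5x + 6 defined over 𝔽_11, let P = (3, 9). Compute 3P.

Repeated addition: build up to 3P.
2P: tangent at (3, 9): λ = (3·3² + 5)/(2·9) ≡ 10/7. 7⁻¹ ≡ 8 (mod 11) since 7·8 = 56 ≡ 1, so λ ≡ 10·8 ≡ 3.
  x = λ² - 3 - 3 = 9 - 6 ≡ 3; y = λ·(3 - 3) - 9 ≡ 2. → (3, 2)
3P: (3, 2) + (3, 9): same x and y₁ ≡ -y₂, so the sum is O.

O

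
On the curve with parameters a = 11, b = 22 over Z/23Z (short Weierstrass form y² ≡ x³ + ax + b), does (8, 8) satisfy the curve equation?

y² = 8² ≡ 18; x³ + 11x + 22 = 622 ≡ 1 (mod 23). 18 ≠ 1.

no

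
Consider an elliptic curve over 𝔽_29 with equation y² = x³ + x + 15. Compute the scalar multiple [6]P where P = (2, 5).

(11, 20)

Double-and-add on 6 = (110)₂. Start with P = (2, 5) for the leading 1-bit.
double: tangent at (2, 5): λ = (3·2² + 1)/(2·5) ≡ 13/10. 10⁻¹ ≡ 3 (mod 29), so λ ≡ 13·3 ≡ 10.
  x = λ² - 2 - 2 = 100 - 4 ≡ 9; y = λ·(2 - 9) - 5 ≡ 12. → (9, 12)
add P: (9, 12) + (2, 5). λ = (5 - 12)/(2 - 9) ≡ 22/22 mod 29. 22⁻¹ ≡ 4 (mod 29) since 22·4 = 88 ≡ 1, so λ ≡ 1.
  x = λ² - 9 - 2 = 1 - 11 ≡ 19; y = λ·(9 - 19) - 12 ≡ 7. → (19, 7)
double: tangent at (19, 7): λ = (3·19² + 1)/(2·7) ≡ 11/14. 14⁻¹ ≡ 27 (mod 29) since 14·27 = 378 ≡ 1, so λ ≡ 11·27 ≡ 7.
  x = λ² - 19 - 19 = 49 - 38 ≡ 11; y = λ·(19 - 11) - 7 ≡ 20. → (11, 20)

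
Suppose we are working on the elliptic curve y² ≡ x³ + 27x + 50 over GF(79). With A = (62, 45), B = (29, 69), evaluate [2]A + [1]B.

(8, 64)

First 2A:
Repeated addition: build up to 2A.
2A: tangent at (62, 45): λ = (3·62² + 27)/(2·45) ≡ 25/11. 11⁻¹ ≡ 36 (mod 79), so λ ≡ 25·36 ≡ 31.
  x = λ² - 62 - 62 = 961 - 124 ≡ 47; y = λ·(62 - 47) - 45 ≡ 25. → (47, 25)
2A = (47, 25).
Finally 2A + B:
(47, 25) + (29, 69). λ = (69 - 25)/(29 - 47) ≡ 44/61 mod 79. 61⁻¹ ≡ 57 (mod 79) since 61·57 = 3477 ≡ 1, so λ ≡ 59.
  x = λ² - 47 - 29 = 3481 - 76 ≡ 8; y = λ·(47 - 8) - 25 ≡ 64. → (8, 64)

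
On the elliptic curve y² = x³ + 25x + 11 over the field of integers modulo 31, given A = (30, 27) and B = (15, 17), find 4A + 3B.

(22, 24)

First 4A:
Repeated addition: build up to 4A.
2A: tangent at (30, 27): λ = (3·30² + 25)/(2·27) ≡ 28/23. 23⁻¹ ≡ 27 (mod 31), so λ ≡ 28·27 ≡ 12.
  x = λ² - 30 - 30 = 144 - 60 ≡ 22; y = λ·(30 - 22) - 27 ≡ 7. → (22, 7)
3A: (22, 7) + (30, 27). λ = (27 - 7)/(30 - 22) ≡ 20/8 mod 31. 8⁻¹ ≡ 4 (mod 31) since 8·4 = 32 ≡ 1, so λ ≡ 18.
  x = λ² - 22 - 30 = 324 - 52 ≡ 24; y = λ·(22 - 24) - 7 ≡ 19. → (24, 19)
4A: (24, 19) + (30, 27). λ = (27 - 19)/(30 - 24) ≡ 8/6 mod 31. 6⁻¹ ≡ 26 (mod 31) since 6·26 = 156 ≡ 1, so λ ≡ 22.
  x = λ² - 24 - 30 = 484 - 54 ≡ 27; y = λ·(24 - 27) - 19 ≡ 8. → (27, 8)
4A = (27, 8).
Next 3B:
Repeated addition: build up to 3B.
2B: tangent at (15, 17): λ = (3·15² + 25)/(2·17) ≡ 18/3. 3⁻¹ ≡ 21 (mod 31), so λ ≡ 18·21 ≡ 6.
  x = λ² - 15 - 15 = 36 - 30 ≡ 6; y = λ·(15 - 6) - 17 ≡ 6. → (6, 6)
3B: (6, 6) + (15, 17). λ = (17 - 6)/(15 - 6) ≡ 11/9 mod 31. 9⁻¹ ≡ 7 (mod 31), so λ ≡ 15.
  x = λ² - 6 - 15 = 225 - 21 ≡ 18; y = λ·(6 - 18) - 6 ≡ 0. → (18, 0)
3B = (18, 0).
Finally 4A + 3B:
(27, 8) + (18, 0). λ = (0 - 8)/(18 - 27) ≡ 23/22 mod 31. 22⁻¹ ≡ 24 (mod 31), so λ ≡ 25.
  x = λ² - 27 - 18 = 625 - 45 ≡ 22; y = λ·(27 - 22) - 8 ≡ 24. → (22, 24)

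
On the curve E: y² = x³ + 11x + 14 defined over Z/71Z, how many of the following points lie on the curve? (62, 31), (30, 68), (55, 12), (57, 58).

(62, 31): 31² ≡ 38, rhs ≡ 38 → on.
(30, 68): 68² ≡ 9, rhs ≡ 9 → on.
(55, 12): 12² ≡ 2, rhs ≡ 2 → on.
(57, 58): 58² ≡ 27, rhs ≡ 27 → on.

4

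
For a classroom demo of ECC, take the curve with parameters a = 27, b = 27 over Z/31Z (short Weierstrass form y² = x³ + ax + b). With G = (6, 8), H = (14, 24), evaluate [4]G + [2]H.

First 4G:
Double-and-add on 4 = (100)₂. Start with G = (6, 8) for the leading 1-bit.
double: tangent at (6, 8): λ = (3·6² + 27)/(2·8) ≡ 11/16. 16⁻¹ ≡ 2 (mod 31), so λ ≡ 11·2 ≡ 22.
  x = λ² - 6 - 6 = 484 - 12 ≡ 7; y = λ·(6 - 7) - 8 ≡ 1. → (7, 1)
double: tangent at (7, 1): λ = (3·7² + 27)/(2·1) ≡ 19/2. 2⁻¹ ≡ 16 (mod 31), so λ ≡ 19·16 ≡ 25.
  x = λ² - 7 - 7 = 625 - 14 ≡ 22; y = λ·(7 - 22) - 1 ≡ 27. → (22, 27)
4G = (22, 27).
Next 2H:
Repeated addition: build up to 2H.
2H: tangent at (14, 24): λ = (3·14² + 27)/(2·24) ≡ 26/17. 17⁻¹ ≡ 11 (mod 31), so λ ≡ 26·11 ≡ 7.
  x = λ² - 14 - 14 = 49 - 28 ≡ 21; y = λ·(14 - 21) - 24 ≡ 20. → (21, 20)
2H = (21, 20).
Finally 4G + 2H:
(22, 27) + (21, 20). λ = (20 - 27)/(21 - 22) ≡ 24/30 mod 31. 30⁻¹ ≡ 30 (mod 31) since 30·30 = 900 ≡ 1, so λ ≡ 7.
  x = λ² - 22 - 21 = 49 - 43 ≡ 6; y = λ·(22 - 6) - 27 ≡ 23. → (6, 23)

(6, 23)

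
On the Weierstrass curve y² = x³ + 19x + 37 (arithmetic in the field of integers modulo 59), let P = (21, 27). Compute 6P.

Repeated addition: build up to 6P.
2P: tangent at (21, 27): λ = (3·21² + 19)/(2·27) ≡ 44/54. 54⁻¹ ≡ 47 (mod 59), so λ ≡ 44·47 ≡ 3.
  x = λ² - 21 - 21 = 9 - 42 ≡ 26; y = λ·(21 - 26) - 27 ≡ 17. → (26, 17)
3P: (26, 17) + (21, 27). λ = (27 - 17)/(21 - 26) ≡ 10/54 mod 59. 54⁻¹ ≡ 47 (mod 59), so λ ≡ 57.
  x = λ² - 26 - 21 = 3249 - 47 ≡ 16; y = λ·(26 - 16) - 17 ≡ 22. → (16, 22)
4P: (16, 22) + (21, 27). λ = (27 - 22)/(21 - 16) ≡ 5/5 mod 59. 5⁻¹ ≡ 12 (mod 59), so λ ≡ 1.
  x = λ² - 16 - 21 = 1 - 37 ≡ 23; y = λ·(16 - 23) - 22 ≡ 30. → (23, 30)
5P: (23, 30) + (21, 27). λ = (27 - 30)/(21 - 23) ≡ 56/57 mod 59. 57⁻¹ ≡ 29 (mod 59) since 57·29 = 1653 ≡ 1, so λ ≡ 31.
  x = λ² - 23 - 21 = 961 - 44 ≡ 32; y = λ·(23 - 32) - 30 ≡ 45. → (32, 45)
6P: (32, 45) + (21, 27). λ = (27 - 45)/(21 - 32) ≡ 41/48 mod 59. 48⁻¹ ≡ 16 (mod 59), so λ ≡ 7.
  x = λ² - 32 - 21 = 49 - 53 ≡ 55; y = λ·(32 - 55) - 45 ≡ 30. → (55, 30)

(55, 30)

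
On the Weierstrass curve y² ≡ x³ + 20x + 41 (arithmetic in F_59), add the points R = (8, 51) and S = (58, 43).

(12, 11)

(8, 51) + (58, 43). λ = (43 - 51)/(58 - 8) ≡ 51/50 mod 59. 50⁻¹ ≡ 13 (mod 59) since 50·13 = 650 ≡ 1, so λ ≡ 14.
  x = λ² - 8 - 58 = 196 - 66 ≡ 12; y = λ·(8 - 12) - 51 ≡ 11. → (12, 11)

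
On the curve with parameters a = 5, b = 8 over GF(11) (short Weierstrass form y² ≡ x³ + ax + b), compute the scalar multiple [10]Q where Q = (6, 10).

Double-and-add on 10 = (1010)₂. Start with Q = (6, 10) for the leading 1-bit.
double: tangent at (6, 10): λ = (3·6² + 5)/(2·10) ≡ 3/9. 9⁻¹ ≡ 5 (mod 11), so λ ≡ 3·5 ≡ 4.
  x = λ² - 6 - 6 = 16 - 12 ≡ 4; y = λ·(6 - 4) - 10 ≡ 9. → (4, 9)
double: tangent at (4, 9): λ = (3·4² + 5)/(2·9) ≡ 9/7. 7⁻¹ ≡ 8 (mod 11) since 7·8 = 56 ≡ 1, so λ ≡ 9·8 ≡ 6.
  x = λ² - 4 - 4 = 36 - 8 ≡ 6; y = λ·(4 - 6) - 9 ≡ 1. → (6, 1)
add Q: (6, 1) + (6, 10): same x and y₁ ≡ -y₂, so the sum is 𝒪.
double: 𝒪 + 𝒪 = 𝒪 (identity).

O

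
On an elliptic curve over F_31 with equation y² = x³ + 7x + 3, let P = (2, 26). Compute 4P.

(24, 18)

Repeated addition: build up to 4P.
2P: tangent at (2, 26): λ = (3·2² + 7)/(2·26) ≡ 19/21. 21⁻¹ ≡ 3 (mod 31), so λ ≡ 19·3 ≡ 26.
  x = λ² - 2 - 2 = 676 - 4 ≡ 21; y = λ·(2 - 21) - 26 ≡ 7. → (21, 7)
3P: (21, 7) + (2, 26). λ = (26 - 7)/(2 - 21) ≡ 19/12 mod 31. 12⁻¹ ≡ 13 (mod 31), so λ ≡ 30.
  x = λ² - 21 - 2 = 900 - 23 ≡ 9; y = λ·(21 - 9) - 7 ≡ 12. → (9, 12)
4P: (9, 12) + (2, 26). λ = (26 - 12)/(2 - 9) ≡ 14/24 mod 31. 24⁻¹ ≡ 22 (mod 31), so λ ≡ 29.
  x = λ² - 9 - 2 = 841 - 11 ≡ 24; y = λ·(9 - 24) - 12 ≡ 18. → (24, 18)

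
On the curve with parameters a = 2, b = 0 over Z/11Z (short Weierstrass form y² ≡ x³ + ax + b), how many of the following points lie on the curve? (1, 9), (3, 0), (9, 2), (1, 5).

(1, 9): 9² ≡ 4, rhs ≡ 3 → off.
(3, 0): 0² ≡ 0, rhs ≡ 0 → on.
(9, 2): 2² ≡ 4, rhs ≡ 10 → off.
(1, 5): 5² ≡ 3, rhs ≡ 3 → on.

2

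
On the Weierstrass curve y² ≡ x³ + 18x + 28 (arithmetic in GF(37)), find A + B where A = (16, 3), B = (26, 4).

(5, 24)

(16, 3) + (26, 4). λ = (4 - 3)/(26 - 16) ≡ 1/10 mod 37. 10⁻¹ ≡ 26 (mod 37), so λ ≡ 26.
  x = λ² - 16 - 26 = 676 - 42 ≡ 5; y = λ·(16 - 5) - 3 ≡ 24. → (5, 24)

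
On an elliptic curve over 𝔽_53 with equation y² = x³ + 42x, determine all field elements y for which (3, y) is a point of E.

10, 43

x³ + 42x + 0 = 153 ≡ 47 (mod 53).
Square roots of 47 mod 53: 10 and 43 (since 10² = 100 ≡ 47).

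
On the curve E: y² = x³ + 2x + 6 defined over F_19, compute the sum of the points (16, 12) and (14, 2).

(14, 17)

(16, 12) + (14, 2). λ = (2 - 12)/(14 - 16) ≡ 9/17 mod 19. 17⁻¹ ≡ 9 (mod 19), so λ ≡ 5.
  x = λ² - 16 - 14 = 25 - 30 ≡ 14; y = λ·(16 - 14) - 12 ≡ 17. → (14, 17)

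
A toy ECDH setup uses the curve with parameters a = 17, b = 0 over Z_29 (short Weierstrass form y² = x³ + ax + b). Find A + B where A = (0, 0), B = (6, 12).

(0, 0) + (6, 12). λ = (12 - 0)/(6 - 0) ≡ 12/6 mod 29. 6⁻¹ ≡ 5 (mod 29) since 6·5 = 30 ≡ 1, so λ ≡ 2.
  x = λ² - 0 - 6 = 4 - 6 ≡ 27; y = λ·(0 - 27) - 0 ≡ 4. → (27, 4)

(27, 4)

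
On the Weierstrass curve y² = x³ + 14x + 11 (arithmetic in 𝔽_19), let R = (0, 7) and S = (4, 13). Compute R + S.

(0, 7) + (4, 13). λ = (13 - 7)/(4 - 0) ≡ 6/4 mod 19. 4⁻¹ ≡ 5 (mod 19), so λ ≡ 11.
  x = λ² - 0 - 4 = 121 - 4 ≡ 3; y = λ·(0 - 3) - 7 ≡ 17. → (3, 17)

(3, 17)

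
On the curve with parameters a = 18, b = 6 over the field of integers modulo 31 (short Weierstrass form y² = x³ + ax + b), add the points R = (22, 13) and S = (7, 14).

(22, 13) + (7, 14). λ = (14 - 13)/(7 - 22) ≡ 1/16 mod 31. 16⁻¹ ≡ 2 (mod 31), so λ ≡ 2.
  x = λ² - 22 - 7 = 4 - 29 ≡ 6; y = λ·(22 - 6) - 13 ≡ 19. → (6, 19)

(6, 19)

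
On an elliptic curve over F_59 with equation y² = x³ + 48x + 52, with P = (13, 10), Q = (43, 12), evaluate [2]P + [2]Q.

(47, 52)

First 2P:
Repeated addition: build up to 2P.
2P: tangent at (13, 10): λ = (3·13² + 48)/(2·10) ≡ 24/20. 20⁻¹ ≡ 3 (mod 59) since 20·3 = 60 ≡ 1, so λ ≡ 24·3 ≡ 13.
  x = λ² - 13 - 13 = 169 - 26 ≡ 25; y = λ·(13 - 25) - 10 ≡ 11. → (25, 11)
2P = (25, 11).
Next 2Q:
Repeated addition: build up to 2Q.
2Q: tangent at (43, 12): λ = (3·43² + 48)/(2·12) ≡ 49/24. 24⁻¹ ≡ 32 (mod 59), so λ ≡ 49·32 ≡ 34.
  x = λ² - 43 - 43 = 1156 - 86 ≡ 8; y = λ·(43 - 8) - 12 ≡ 57. → (8, 57)
2Q = (8, 57).
Finally 2P + 2Q:
(25, 11) + (8, 57). λ = (57 - 11)/(8 - 25) ≡ 46/42 mod 59. 42⁻¹ ≡ 52 (mod 59), so λ ≡ 32.
  x = λ² - 25 - 8 = 1024 - 33 ≡ 47; y = λ·(25 - 47) - 11 ≡ 52. → (47, 52)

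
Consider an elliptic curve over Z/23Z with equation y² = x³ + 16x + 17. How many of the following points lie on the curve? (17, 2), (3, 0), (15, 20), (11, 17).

(17, 2): 2² ≡ 4, rhs ≡ 4 → on.
(3, 0): 0² ≡ 0, rhs ≡ 0 → on.
(15, 20): 20² ≡ 9, rhs ≡ 21 → off.
(11, 17): 17² ≡ 13, rhs ≡ 6 → off.

2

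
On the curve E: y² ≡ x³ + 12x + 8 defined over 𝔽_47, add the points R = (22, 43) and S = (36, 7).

(10, 0)

(22, 43) + (36, 7). λ = (7 - 43)/(36 - 22) ≡ 11/14 mod 47. 14⁻¹ ≡ 37 (mod 47), so λ ≡ 31.
  x = λ² - 22 - 36 = 961 - 58 ≡ 10; y = λ·(22 - 10) - 43 ≡ 0. → (10, 0)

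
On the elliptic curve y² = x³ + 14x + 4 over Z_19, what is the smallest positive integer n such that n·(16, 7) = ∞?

2P: tangent at (16, 7): λ = (3·16² + 14)/(2·7) ≡ 3/14. 14⁻¹ ≡ 15 (mod 19) since 14·15 = 210 ≡ 1, so λ ≡ 3·15 ≡ 7.
  x = λ² - 16 - 16 = 49 - 32 ≡ 17; y = λ·(16 - 17) - 7 ≡ 5. → (17, 5)
3P: (17, 5) + (16, 7). λ = (7 - 5)/(16 - 17) ≡ 2/18 mod 19. 18⁻¹ ≡ 18 (mod 19), so λ ≡ 17.
  x = λ² - 17 - 16 = 289 - 33 ≡ 9; y = λ·(17 - 9) - 5 ≡ 17. → (9, 17)
4P: (9, 17) + (16, 7). λ = (7 - 17)/(16 - 9) ≡ 9/7 mod 19. 7⁻¹ ≡ 11 (mod 19) since 7·11 = 77 ≡ 1, so λ ≡ 4.
  x = λ² - 9 - 16 = 16 - 25 ≡ 10; y = λ·(9 - 10) - 17 ≡ 17. → (10, 17)
5P: (10, 17) + (16, 7). λ = (7 - 17)/(16 - 10) ≡ 9/6 mod 19. 6⁻¹ ≡ 16 (mod 19) since 6·16 = 96 ≡ 1, so λ ≡ 11.
  x = λ² - 10 - 16 = 121 - 26 ≡ 0; y = λ·(10 - 0) - 17 ≡ 17. → (0, 17)
6P: (0, 17) + (16, 7). λ = (7 - 17)/(16 - 0) ≡ 9/16 mod 19. 16⁻¹ ≡ 6 (mod 19) since 16·6 = 96 ≡ 1, so λ ≡ 16.
  x = λ² - 0 - 16 = 256 - 16 ≡ 12; y = λ·(0 - 12) - 17 ≡ 0. → (12, 0)
7P: (12, 0) + (16, 7). λ = (7 - 0)/(16 - 12) ≡ 7/4 mod 19. 4⁻¹ ≡ 5 (mod 19), so λ ≡ 16.
  x = λ² - 12 - 16 = 256 - 28 ≡ 0; y = λ·(12 - 0) - 0 ≡ 2. → (0, 2)
8P: (0, 2) + (16, 7). λ = (7 - 2)/(16 - 0) ≡ 5/16 mod 19. 16⁻¹ ≡ 6 (mod 19), so λ ≡ 11.
  x = λ² - 0 - 16 = 121 - 16 ≡ 10; y = λ·(0 - 10) - 2 ≡ 2. → (10, 2)
9P: (10, 2) + (16, 7). λ = (7 - 2)/(16 - 10) ≡ 5/6 mod 19. 6⁻¹ ≡ 16 (mod 19), so λ ≡ 4.
  x = λ² - 10 - 16 = 16 - 26 ≡ 9; y = λ·(10 - 9) - 2 ≡ 2. → (9, 2)
10P: (9, 2) + (16, 7). λ = (7 - 2)/(16 - 9) ≡ 5/7 mod 19. 7⁻¹ ≡ 11 (mod 19) since 7·11 = 77 ≡ 1, so λ ≡ 17.
  x = λ² - 9 - 16 = 289 - 25 ≡ 17; y = λ·(9 - 17) - 2 ≡ 14. → (17, 14)
11P: (17, 14) + (16, 7). λ = (7 - 14)/(16 - 17) ≡ 12/18 mod 19. 18⁻¹ ≡ 18 (mod 19) since 18·18 = 324 ≡ 1, so λ ≡ 7.
  x = λ² - 17 - 16 = 49 - 33 ≡ 16; y = λ·(17 - 16) - 14 ≡ 12. → (16, 12)
12P: (16, 12) + (16, 7): same x and y₁ ≡ -y₂, so the sum is ∞.
12P = ∞, so the order is 12.

12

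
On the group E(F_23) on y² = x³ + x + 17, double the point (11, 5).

tangent at (11, 5): λ = (3·11² + 1)/(2·5) ≡ 19/10. 10⁻¹ ≡ 7 (mod 23) since 10·7 = 70 ≡ 1, so λ ≡ 19·7 ≡ 18.
  x = λ² - 11 - 11 = 324 - 22 ≡ 3; y = λ·(11 - 3) - 5 ≡ 1. → (3, 1)

(3, 1)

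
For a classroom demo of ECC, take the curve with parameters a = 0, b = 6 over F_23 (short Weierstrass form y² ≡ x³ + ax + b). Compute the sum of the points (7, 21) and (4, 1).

(13, 8)

(7, 21) + (4, 1). λ = (1 - 21)/(4 - 7) ≡ 3/20 mod 23. 20⁻¹ ≡ 15 (mod 23) since 20·15 = 300 ≡ 1, so λ ≡ 22.
  x = λ² - 7 - 4 = 484 - 11 ≡ 13; y = λ·(7 - 13) - 21 ≡ 8. → (13, 8)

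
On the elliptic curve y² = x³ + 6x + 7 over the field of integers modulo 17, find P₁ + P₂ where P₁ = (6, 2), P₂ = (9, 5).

(3, 1)

(6, 2) + (9, 5). λ = (5 - 2)/(9 - 6) ≡ 3/3 mod 17. 3⁻¹ ≡ 6 (mod 17), so λ ≡ 1.
  x = λ² - 6 - 9 = 1 - 15 ≡ 3; y = λ·(6 - 3) - 2 ≡ 1. → (3, 1)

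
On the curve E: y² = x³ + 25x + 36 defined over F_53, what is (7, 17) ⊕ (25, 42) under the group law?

(7, 17) + (25, 42). λ = (42 - 17)/(25 - 7) ≡ 25/18 mod 53. 18⁻¹ ≡ 3 (mod 53), so λ ≡ 22.
  x = λ² - 7 - 25 = 484 - 32 ≡ 28; y = λ·(7 - 28) - 17 ≡ 51. → (28, 51)

(28, 51)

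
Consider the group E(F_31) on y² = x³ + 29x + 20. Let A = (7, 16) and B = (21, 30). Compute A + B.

(7, 16) + (21, 30). λ = (30 - 16)/(21 - 7) ≡ 14/14 mod 31. 14⁻¹ ≡ 20 (mod 31) since 14·20 = 280 ≡ 1, so λ ≡ 1.
  x = λ² - 7 - 21 = 1 - 28 ≡ 4; y = λ·(7 - 4) - 16 ≡ 18. → (4, 18)

(4, 18)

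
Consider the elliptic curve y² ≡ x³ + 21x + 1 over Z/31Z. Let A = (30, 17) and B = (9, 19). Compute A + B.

(28, 2)

(30, 17) + (9, 19). λ = (19 - 17)/(9 - 30) ≡ 2/10 mod 31. 10⁻¹ ≡ 28 (mod 31), so λ ≡ 25.
  x = λ² - 30 - 9 = 625 - 39 ≡ 28; y = λ·(30 - 28) - 17 ≡ 2. → (28, 2)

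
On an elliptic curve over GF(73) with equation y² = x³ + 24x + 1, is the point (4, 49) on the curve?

y² = 49² ≡ 65; x³ + 24x + 1 = 161 ≡ 15 (mod 73). 65 ≠ 15.

no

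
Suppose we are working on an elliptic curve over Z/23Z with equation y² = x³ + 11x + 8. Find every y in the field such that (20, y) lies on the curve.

none

x³ + 11x + 8 = 8228 ≡ 17 (mod 23).
17 is a non-residue mod 23; no y exists.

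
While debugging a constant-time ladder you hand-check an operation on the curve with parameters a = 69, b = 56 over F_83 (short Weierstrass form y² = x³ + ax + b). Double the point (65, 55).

tangent at (65, 55): λ = (3·65² + 69)/(2·55) ≡ 45/27. 27⁻¹ ≡ 40 (mod 83) since 27·40 = 1080 ≡ 1, so λ ≡ 45·40 ≡ 57.
  x = λ² - 65 - 65 = 3249 - 130 ≡ 48; y = λ·(65 - 48) - 55 ≡ 1. → (48, 1)

(48, 1)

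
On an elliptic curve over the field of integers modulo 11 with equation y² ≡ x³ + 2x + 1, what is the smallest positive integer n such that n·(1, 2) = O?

2P: tangent at (1, 2): λ = (3·1² + 2)/(2·2) ≡ 5/4. 4⁻¹ ≡ 3 (mod 11), so λ ≡ 5·3 ≡ 4.
  x = λ² - 1 - 1 = 16 - 2 ≡ 3; y = λ·(1 - 3) - 2 ≡ 1. → (3, 1)
3P: (3, 1) + (1, 2). λ = (2 - 1)/(1 - 3) ≡ 1/9 mod 11. 9⁻¹ ≡ 5 (mod 11), so λ ≡ 5.
  x = λ² - 3 - 1 = 25 - 4 ≡ 10; y = λ·(3 - 10) - 1 ≡ 8. → (10, 8)
4P: (10, 8) + (1, 2). λ = (2 - 8)/(1 - 10) ≡ 5/2 mod 11. 2⁻¹ ≡ 6 (mod 11) since 2·6 = 12 ≡ 1, so λ ≡ 8.
  x = λ² - 10 - 1 = 64 - 11 ≡ 9; y = λ·(10 - 9) - 8 ≡ 0. → (9, 0)
5P: (9, 0) + (1, 2). λ = (2 - 0)/(1 - 9) ≡ 2/3 mod 11. 3⁻¹ ≡ 4 (mod 11), so λ ≡ 8.
  x = λ² - 9 - 1 = 64 - 10 ≡ 10; y = λ·(9 - 10) - 0 ≡ 3. → (10, 3)
6P: (10, 3) + (1, 2). λ = (2 - 3)/(1 - 10) ≡ 10/2 mod 11. 2⁻¹ ≡ 6 (mod 11), so λ ≡ 5.
  x = λ² - 10 - 1 = 25 - 11 ≡ 3; y = λ·(10 - 3) - 3 ≡ 10. → (3, 10)
7P: (3, 10) + (1, 2). λ = (2 - 10)/(1 - 3) ≡ 3/9 mod 11. 9⁻¹ ≡ 5 (mod 11), so λ ≡ 4.
  x = λ² - 3 - 1 = 16 - 4 ≡ 1; y = λ·(3 - 1) - 10 ≡ 9. → (1, 9)
8P: (1, 9) + (1, 2): same x and y₁ ≡ -y₂, so the sum is O.
8P = O, so the order is 8.

8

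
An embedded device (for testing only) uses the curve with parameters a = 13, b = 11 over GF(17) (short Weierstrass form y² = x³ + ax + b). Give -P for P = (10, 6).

(10, 11)

-(10, 6) = (10, -6 mod 17) = (10, 11).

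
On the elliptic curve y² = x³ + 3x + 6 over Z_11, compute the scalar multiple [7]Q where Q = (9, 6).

(9, 6)

Double-and-add on 7 = (111)₂. Start with Q = (9, 6) for the leading 1-bit.
double: tangent at (9, 6): λ = (3·9² + 3)/(2·6) ≡ 4/1. 1⁻¹ ≡ 1 (mod 11), so λ ≡ 4·1 ≡ 4.
  x = λ² - 9 - 9 = 16 - 18 ≡ 9; y = λ·(9 - 9) - 6 ≡ 5. → (9, 5)
add Q: (9, 5) + (9, 6): same x and y₁ ≡ -y₂, so the sum is O.
double: O + O = O (identity).
add Q: O + (9, 6) = (9, 6) (identity).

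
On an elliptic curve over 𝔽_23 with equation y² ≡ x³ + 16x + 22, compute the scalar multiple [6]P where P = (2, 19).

(14, 0)

Repeated addition: build up to 6P.
2P: tangent at (2, 19): λ = (3·2² + 16)/(2·19) ≡ 5/15. 15⁻¹ ≡ 20 (mod 23), so λ ≡ 5·20 ≡ 8.
  x = λ² - 2 - 2 = 64 - 4 ≡ 14; y = λ·(2 - 14) - 19 ≡ 0. → (14, 0)
3P: (14, 0) + (2, 19). λ = (19 - 0)/(2 - 14) ≡ 19/11 mod 23. 11⁻¹ ≡ 21 (mod 23) since 11·21 = 231 ≡ 1, so λ ≡ 8.
  x = λ² - 14 - 2 = 64 - 16 ≡ 2; y = λ·(14 - 2) - 0 ≡ 4. → (2, 4)
4P: (2, 4) + (2, 19): same x and y₁ ≡ -y₂, so the sum is ∞.
5P: ∞ + (2, 19) = (2, 19) (identity).
6P: tangent at (2, 19): λ = (3·2² + 16)/(2·19) ≡ 5/15. 15⁻¹ ≡ 20 (mod 23), so λ ≡ 5·20 ≡ 8.
  x = λ² - 2 - 2 = 64 - 4 ≡ 14; y = λ·(2 - 14) - 19 ≡ 0. → (14, 0)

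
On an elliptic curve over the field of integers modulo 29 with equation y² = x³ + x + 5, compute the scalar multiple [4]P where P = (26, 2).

Repeated addition: build up to 4P.
2P: tangent at (26, 2): λ = (3·26² + 1)/(2·2) ≡ 28/4. 4⁻¹ ≡ 22 (mod 29) since 4·22 = 88 ≡ 1, so λ ≡ 28·22 ≡ 7.
  x = λ² - 26 - 26 = 49 - 52 ≡ 26; y = λ·(26 - 26) - 2 ≡ 27. → (26, 27)
3P: (26, 27) + (26, 2): same x and y₁ ≡ -y₂, so the sum is ∞.
4P: ∞ + (26, 2) = (26, 2) (identity).

(26, 2)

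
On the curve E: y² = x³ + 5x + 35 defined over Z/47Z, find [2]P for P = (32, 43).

tangent at (32, 43): λ = (3·32² + 5)/(2·43) ≡ 22/39. 39⁻¹ ≡ 41 (mod 47), so λ ≡ 22·41 ≡ 9.
  x = λ² - 32 - 32 = 81 - 64 ≡ 17; y = λ·(32 - 17) - 43 ≡ 45. → (17, 45)

(17, 45)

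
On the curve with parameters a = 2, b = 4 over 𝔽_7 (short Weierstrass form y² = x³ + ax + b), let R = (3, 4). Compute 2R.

tangent at (3, 4): λ = (3·3² + 2)/(2·4) ≡ 1/1. 1⁻¹ ≡ 1 (mod 7), so λ ≡ 1·1 ≡ 1.
  x = λ² - 3 - 3 = 1 - 6 ≡ 2; y = λ·(3 - 2) - 4 ≡ 4. → (2, 4)

(2, 4)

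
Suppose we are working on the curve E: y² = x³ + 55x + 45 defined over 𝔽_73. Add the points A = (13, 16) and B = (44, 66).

(54, 5)

(13, 16) + (44, 66). λ = (66 - 16)/(44 - 13) ≡ 50/31 mod 73. 31⁻¹ ≡ 33 (mod 73), so λ ≡ 44.
  x = λ² - 13 - 44 = 1936 - 57 ≡ 54; y = λ·(13 - 54) - 16 ≡ 5. → (54, 5)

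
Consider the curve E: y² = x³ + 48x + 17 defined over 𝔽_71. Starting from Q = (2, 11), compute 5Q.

Repeated addition: build up to 5Q.
2Q: tangent at (2, 11): λ = (3·2² + 48)/(2·11) ≡ 60/22. 22⁻¹ ≡ 42 (mod 71) since 22·42 = 924 ≡ 1, so λ ≡ 60·42 ≡ 35.
  x = λ² - 2 - 2 = 1225 - 4 ≡ 14; y = λ·(2 - 14) - 11 ≡ 66. → (14, 66)
3Q: (14, 66) + (2, 11). λ = (11 - 66)/(2 - 14) ≡ 16/59 mod 71. 59⁻¹ ≡ 65 (mod 71), so λ ≡ 46.
  x = λ² - 14 - 2 = 2116 - 16 ≡ 41; y = λ·(14 - 41) - 66 ≡ 41. → (41, 41)
4Q: (41, 41) + (2, 11). λ = (11 - 41)/(2 - 41) ≡ 41/32 mod 71. 32⁻¹ ≡ 20 (mod 71) since 32·20 = 640 ≡ 1, so λ ≡ 39.
  x = λ² - 41 - 2 = 1521 - 43 ≡ 58; y = λ·(41 - 58) - 41 ≡ 6. → (58, 6)
5Q: (58, 6) + (2, 11). λ = (11 - 6)/(2 - 58) ≡ 5/15 mod 71. 15⁻¹ ≡ 19 (mod 71) since 15·19 = 285 ≡ 1, so λ ≡ 24.
  x = λ² - 58 - 2 = 576 - 60 ≡ 19; y = λ·(58 - 19) - 6 ≡ 7. → (19, 7)

(19, 7)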